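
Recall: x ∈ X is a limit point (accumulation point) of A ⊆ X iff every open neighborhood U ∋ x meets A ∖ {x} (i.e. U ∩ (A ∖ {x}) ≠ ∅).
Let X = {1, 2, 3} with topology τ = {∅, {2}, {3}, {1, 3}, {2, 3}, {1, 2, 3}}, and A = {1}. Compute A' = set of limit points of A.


A' = ∅

For each x ∈ X, list the open sets U ∈ τ with x ∈ U, then check whether U ∩ (A ∖ {x}) ≠ ∅ for every such U.
  x = 1: open {1, 3} ∋ x has {1, 3} ∩ (A ∖ {1}) = ∅, so x is NOT a limit point.
  x = 2: open {2} ∋ x has {2} ∩ (A ∖ {2}) = ∅, so x is NOT a limit point.
  x = 3: open {3} ∋ x has {3} ∩ (A ∖ {3}) = ∅, so x is NOT a limit point.
Collecting: A' = ∅.


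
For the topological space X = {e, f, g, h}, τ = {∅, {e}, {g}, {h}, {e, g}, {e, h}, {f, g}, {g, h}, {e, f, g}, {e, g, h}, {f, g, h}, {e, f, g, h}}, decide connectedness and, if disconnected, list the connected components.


(X, τ) is disconnected; components = [{e}, {h}, {f, g}].

Find clopen sets (U ∈ τ with X ∖ U ∈ τ):
  U = ∅, X ∖ U = {e, f, g, h} — both open, so U is clopen.
  U = {e}, X ∖ U = {f, g, h} — both open, so U is clopen.
  U = {h}, X ∖ U = {e, f, g} — both open, so U is clopen.
  U = {e, h}, X ∖ U = {f, g} — both open, so U is clopen.
  U = {f, g}, X ∖ U = {e, h} — both open, so U is clopen.
  U = {e, f, g}, X ∖ U = {h} — both open, so U is clopen.
  U = {f, g, h}, X ∖ U = {e} — both open, so U is clopen.
  U = {e, f, g, h}, X ∖ U = ∅ — both open, so U is clopen.
Nontrivial clopen(s) exist: e.g. {e}. So (X, τ) is disconnected.
Compute connected components by grouping points that agree on all clopens:
  component: {e}
  component: {h}
  component: {f, g}


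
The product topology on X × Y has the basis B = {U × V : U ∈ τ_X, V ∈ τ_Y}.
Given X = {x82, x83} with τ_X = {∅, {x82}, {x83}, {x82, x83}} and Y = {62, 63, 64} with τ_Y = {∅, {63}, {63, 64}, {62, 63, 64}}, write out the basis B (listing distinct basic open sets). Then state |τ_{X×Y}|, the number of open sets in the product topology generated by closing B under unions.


Basis B = {∅ × ∅, {x82} × {63}, {x83} × {63}, {x82} × {63, 64}, {x82, x83} × {63}, {x83} × {63, 64}, {x82} × {62, 63, 64}, {x83} × {62, 63, 64}, {x82, x83} × {63, 64}, {x82, x83} × {62, 63, 64}}; |τ_{X×Y}| = 16.

Enumerate products U × V with U ∈ τ_X, V ∈ τ_Y (deduplicated):
  ∅ × ∅ = {} (∅)
  {x82} × {63} = {(x82,63)}
  {x83} × {63} = {(x83,63)}
  {x82} × {63, 64} = {(x82,63), (x82,64)}
  {x82, x83} × {63} = {(x82,63), (x83,63)}
  {x83} × {63, 64} = {(x83,63), (x83,64)}
  {x82} × {62, 63, 64} = {(x82,62), (x82,63), (x82,64)}
  {x83} × {62, 63, 64} = {(x83,62), (x83,63), (x83,64)}
  {x82, x83} × {63, 64} = {(x82,63), (x82,64), (x83,63), (x83,64)}
  {x82, x83} × {62, 63, 64} = {(x82,62), (x82,63), (x82,64), (x83,62), (x83,63), (x83,64)}
These 10 distinct sets form the basis B.
Close under arbitrary unions to get τ_{X×Y}; counting gives |τ_{X×Y}| = 16.


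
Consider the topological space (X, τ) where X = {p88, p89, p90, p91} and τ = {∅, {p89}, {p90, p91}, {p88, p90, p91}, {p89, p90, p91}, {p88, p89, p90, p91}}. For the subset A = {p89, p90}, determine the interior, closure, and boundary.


int(A) = {p89}, cl(A) = {p88, p89, p90, p91}, ∂A = {p88, p90, p91}.

Closed sets in (X, τ) are complements of opens:
  closed(X, τ) = {∅, {p88}, {p89}, {p88, p89}, {p88, p90, p91}, {p88, p89, p90, p91}}.
int(A) = ⋃ {U ∈ τ : U ⊆ A}. Opens contained in A: ∅, {p89}.
Taking the union of these: int(A) = {p89}.
cl(A) = ⋂ {C closed : A ⊆ C}. Closed sets containing A: {p88, p89, p90, p91}.
Intersecting these: cl(A) = {p88, p89, p90, p91}.
∂A = cl(A) ∖ int(A) = {p88, p89, p90, p91} ∖ {p89} = {p88, p90, p91}.


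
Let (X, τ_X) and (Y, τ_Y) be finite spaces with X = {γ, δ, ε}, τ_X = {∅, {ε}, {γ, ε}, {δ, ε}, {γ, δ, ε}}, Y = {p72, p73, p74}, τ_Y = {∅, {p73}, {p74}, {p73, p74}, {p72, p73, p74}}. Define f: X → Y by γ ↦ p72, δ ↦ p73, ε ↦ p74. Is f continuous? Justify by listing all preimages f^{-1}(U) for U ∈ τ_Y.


f is NOT continuous.

Compute f^{-1}(U) for each U ∈ τ_Y:
  U = ∅: f^{-1}(U) = ∅ ∈ τ_X ✓.
  U = {p73}: f^{-1}(U) = {δ} ∉ τ_X ✗.
  U = {p74}: f^{-1}(U) = {ε} ∈ τ_X ✓.
  U = {p73, p74}: f^{-1}(U) = {δ, ε} ∈ τ_X ✓.
  U = {p72, p73, p74}: f^{-1}(U) = {γ, δ, ε} ∈ τ_X ✓.
Found U = {p73} with f^{-1}(U) = {δ} not in τ_X. Therefore f is NOT continuous.


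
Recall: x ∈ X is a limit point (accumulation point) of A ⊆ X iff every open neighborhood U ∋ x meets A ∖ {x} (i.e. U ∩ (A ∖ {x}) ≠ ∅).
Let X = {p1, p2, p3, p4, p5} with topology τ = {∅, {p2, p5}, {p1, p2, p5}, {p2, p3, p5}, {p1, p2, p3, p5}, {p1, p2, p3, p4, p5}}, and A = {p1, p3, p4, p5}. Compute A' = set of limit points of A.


A' = {p1, p2, p3, p4}

For each x ∈ X, list the open sets U ∈ τ with x ∈ U, then check whether U ∩ (A ∖ {x}) ≠ ∅ for every such U.
  x = p1: opens ∋ x are {p1, p2, p5}, {p1, p2, p3, p5}, {p1, p2, p3, p4, p5}; each meets A ∖ {p1}, so x IS a limit point.
  x = p2: opens ∋ x are {p2, p5}, {p1, p2, p5}, {p2, p3, p5}, {p1, p2, p3, p5}, {p1, p2, p3, p4, p5}; each meets A ∖ {p2}, so x IS a limit point.
  x = p3: opens ∋ x are {p2, p3, p5}, {p1, p2, p3, p5}, {p1, p2, p3, p4, p5}; each meets A ∖ {p3}, so x IS a limit point.
  x = p4: opens ∋ x are {p1, p2, p3, p4, p5}; each meets A ∖ {p4}, so x IS a limit point.
  x = p5: open {p2, p5} ∋ x has {p2, p5} ∩ (A ∖ {p5}) = ∅, so x is NOT a limit point.
Collecting: A' = {p1, p2, p3, p4}.


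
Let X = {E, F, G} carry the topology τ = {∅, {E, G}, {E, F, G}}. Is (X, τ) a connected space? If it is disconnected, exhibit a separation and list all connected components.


(X, τ) is connected.

Find clopen sets (U ∈ τ with X ∖ U ∈ τ):
  U = ∅, X ∖ U = {E, F, G} — both open, so U is clopen.
  U = {E, F, G}, X ∖ U = ∅ — both open, so U is clopen.
Only trivial clopens (∅ and X) exist, so (X, τ) is connected.
Compute connected components by grouping points that agree on all clopens:
  component: {E, F, G}


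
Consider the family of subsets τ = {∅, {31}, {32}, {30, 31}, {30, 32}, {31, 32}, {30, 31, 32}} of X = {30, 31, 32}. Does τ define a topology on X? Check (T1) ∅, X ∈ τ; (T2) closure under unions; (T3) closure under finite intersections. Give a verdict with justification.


τ is NOT a topology on X.

Axiom (T1): ∅ ∈ τ? Yes; X ∈ τ? Yes.
Axiom (T2/T3): check pairwise unions and intersections of members of τ.
Counterexample for (T3): {30, 31} ∩ {30, 32} = {30} ∉ τ. Therefore τ is NOT a topology.


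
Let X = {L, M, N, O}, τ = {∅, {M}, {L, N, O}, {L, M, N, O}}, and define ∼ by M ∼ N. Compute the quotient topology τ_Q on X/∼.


X/∼ = {[L], [M=N], [O]}; |τ_Q| = 2.

Equivalence classes: [L], [M=N], [O].
Quotient map π: X → X/∼ sends L ↦ [L], M ↦ [M=N], N ↦ [M=N], O ↦ [O].
For each subset V ⊆ X/∼, compute π^{-1}(V) ⊆ X and check whether π^{-1}(V) ∈ τ. V is open in τ_Q iff π^{-1}(V) ∈ τ.
  V = {}: π^{-1}(V) = ∅ ∈ τ ✓.
  V = {[L]}: π^{-1}(V) = {L} ∉ τ ✗.
  V = {[M=N]}: π^{-1}(V) = {M, N} ∉ τ ✗.
  V = {[L], [M=N]}: π^{-1}(V) = {L, M, N} ∉ τ ✗.
  V = {[O]}: π^{-1}(V) = {O} ∉ τ ✗.
  V = {[L], [O]}: π^{-1}(V) = {L, O} ∉ τ ✗.
  V = {[M=N], [O]}: π^{-1}(V) = {M, N, O} ∉ τ ✗.
  V = {[L], [M=N], [O]}: π^{-1}(V) = {L, M, N, O} ∈ τ ✓.
Open sets in the quotient: τ_Q = {{}, {[L], [M=N], [O]}} (2 elements).


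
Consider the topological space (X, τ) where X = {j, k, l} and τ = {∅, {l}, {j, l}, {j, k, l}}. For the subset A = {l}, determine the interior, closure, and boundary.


int(A) = {l}, cl(A) = {j, k, l}, ∂A = {j, k}.

Closed sets in (X, τ) are complements of opens:
  closed(X, τ) = {∅, {k}, {j, k}, {j, k, l}}.
int(A) = ⋃ {U ∈ τ : U ⊆ A}. Opens contained in A: ∅, {l}.
Taking the union of these: int(A) = {l}.
cl(A) = ⋂ {C closed : A ⊆ C}. Closed sets containing A: {j, k, l}.
Intersecting these: cl(A) = {j, k, l}.
∂A = cl(A) ∖ int(A) = {j, k, l} ∖ {l} = {j, k}.


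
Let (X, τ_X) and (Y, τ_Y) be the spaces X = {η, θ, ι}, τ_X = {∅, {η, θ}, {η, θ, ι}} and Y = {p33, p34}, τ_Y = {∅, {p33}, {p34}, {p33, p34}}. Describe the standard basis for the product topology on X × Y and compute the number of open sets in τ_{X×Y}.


Basis B = {∅ × ∅, {η, θ} × {p33}, {η, θ} × {p34}, {η, θ, ι} × {p33}, {η, θ, ι} × {p34}, {η, θ} × {p33, p34}, {η, θ, ι} × {p33, p34}}; |τ_{X×Y}| = 9.

Enumerate products U × V with U ∈ τ_X, V ∈ τ_Y (deduplicated):
  ∅ × ∅ = {} (∅)
  {η, θ} × {p33} = {(η,p33), (θ,p33)}
  {η, θ} × {p34} = {(η,p34), (θ,p34)}
  {η, θ, ι} × {p33} = {(η,p33), (θ,p33), (ι,p33)}
  {η, θ, ι} × {p34} = {(η,p34), (θ,p34), (ι,p34)}
  {η, θ} × {p33, p34} = {(η,p33), (η,p34), (θ,p33), (θ,p34)}
  {η, θ, ι} × {p33, p34} = {(η,p33), (η,p34), (θ,p33), (θ,p34), (ι,p33), (ι,p34)}
These 7 distinct sets form the basis B.
Close under arbitrary unions to get τ_{X×Y}; counting gives |τ_{X×Y}| = 9.


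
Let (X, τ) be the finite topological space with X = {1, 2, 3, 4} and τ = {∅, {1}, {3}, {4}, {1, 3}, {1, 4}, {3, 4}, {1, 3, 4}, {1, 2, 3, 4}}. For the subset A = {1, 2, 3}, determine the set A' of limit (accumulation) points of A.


A' = {2}

For each x ∈ X, list the open sets U ∈ τ with x ∈ U, then check whether U ∩ (A ∖ {x}) ≠ ∅ for every such U.
  x = 1: open {1} ∋ x has {1} ∩ (A ∖ {1}) = ∅, so x is NOT a limit point.
  x = 2: opens ∋ x are {1, 2, 3, 4}; each meets A ∖ {2}, so x IS a limit point.
  x = 3: open {3} ∋ x has {3} ∩ (A ∖ {3}) = ∅, so x is NOT a limit point.
  x = 4: open {4} ∋ x has {4} ∩ (A ∖ {4}) = ∅, so x is NOT a limit point.
Collecting: A' = {2}.


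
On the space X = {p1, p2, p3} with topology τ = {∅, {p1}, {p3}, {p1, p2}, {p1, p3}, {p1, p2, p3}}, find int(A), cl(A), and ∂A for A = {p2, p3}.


int(A) = {p3}, cl(A) = {p2, p3}, ∂A = {p2}.

Closed sets in (X, τ) are complements of opens:
  closed(X, τ) = {∅, {p2}, {p3}, {p1, p2}, {p2, p3}, {p1, p2, p3}}.
int(A) = ⋃ {U ∈ τ : U ⊆ A}. Opens contained in A: ∅, {p3}.
Taking the union of these: int(A) = {p3}.
cl(A) = ⋂ {C closed : A ⊆ C}. Closed sets containing A: {p2, p3}, {p1, p2, p3}.
Intersecting these: cl(A) = {p2, p3}.
∂A = cl(A) ∖ int(A) = {p2, p3} ∖ {p3} = {p2}.


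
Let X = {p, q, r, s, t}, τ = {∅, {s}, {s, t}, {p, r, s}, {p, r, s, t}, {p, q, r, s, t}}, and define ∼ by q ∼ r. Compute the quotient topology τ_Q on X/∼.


X/∼ = {[p], [q=r], [s], [t]}; |τ_Q| = 4.

Equivalence classes: [p], [q=r], [s], [t].
Quotient map π: X → X/∼ sends p ↦ [p], q ↦ [q=r], r ↦ [q=r], s ↦ [s], t ↦ [t].
For each subset V ⊆ X/∼, compute π^{-1}(V) ⊆ X and check whether π^{-1}(V) ∈ τ. V is open in τ_Q iff π^{-1}(V) ∈ τ.
  V = {}: π^{-1}(V) = ∅ ∈ τ ✓.
  V = {[p]}: π^{-1}(V) = {p} ∉ τ ✗.
  V = {[q=r]}: π^{-1}(V) = {q, r} ∉ τ ✗.
  V = {[p], [q=r]}: π^{-1}(V) = {p, q, r} ∉ τ ✗.
  V = {[s]}: π^{-1}(V) = {s} ∈ τ ✓.
  V = {[p], [s]}: π^{-1}(V) = {p, s} ∉ τ ✗.
  V = {[q=r], [s]}: π^{-1}(V) = {q, r, s} ∉ τ ✗.
  V = {[p], [q=r], [s]}: π^{-1}(V) = {p, q, r, s} ∉ τ ✗.
  V = {[t]}: π^{-1}(V) = {t} ∉ τ ✗.
  V = {[p], [t]}: π^{-1}(V) = {p, t} ∉ τ ✗.
  V = {[q=r], [t]}: π^{-1}(V) = {q, r, t} ∉ τ ✗.
  V = {[p], [q=r], [t]}: π^{-1}(V) = {p, q, r, t} ∉ τ ✗.
  V = {[s], [t]}: π^{-1}(V) = {s, t} ∈ τ ✓.
  V = {[p], [s], [t]}: π^{-1}(V) = {p, s, t} ∉ τ ✗.
  V = {[q=r], [s], [t]}: π^{-1}(V) = {q, r, s, t} ∉ τ ✗.
  V = {[p], [q=r], [s], [t]}: π^{-1}(V) = {p, q, r, s, t} ∈ τ ✓.
Open sets in the quotient: τ_Q = {{}, {[s]}, {[s], [t]}, {[p], [q=r], [s], [t]}} (4 elements).


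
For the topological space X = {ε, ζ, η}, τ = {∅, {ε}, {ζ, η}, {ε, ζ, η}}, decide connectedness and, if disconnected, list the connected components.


(X, τ) is disconnected; components = [{ε}, {ζ, η}].

Find clopen sets (U ∈ τ with X ∖ U ∈ τ):
  U = ∅, X ∖ U = {ε, ζ, η} — both open, so U is clopen.
  U = {ε}, X ∖ U = {ζ, η} — both open, so U is clopen.
  U = {ζ, η}, X ∖ U = {ε} — both open, so U is clopen.
  U = {ε, ζ, η}, X ∖ U = ∅ — both open, so U is clopen.
Nontrivial clopen(s) exist: e.g. {ε}. So (X, τ) is disconnected.
Compute connected components by grouping points that agree on all clopens:
  component: {ε}
  component: {ζ, η}


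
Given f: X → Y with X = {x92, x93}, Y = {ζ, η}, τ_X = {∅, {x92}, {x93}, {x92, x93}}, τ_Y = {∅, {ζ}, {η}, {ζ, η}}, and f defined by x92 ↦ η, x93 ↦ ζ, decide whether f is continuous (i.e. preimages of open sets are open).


f IS continuous.

Compute f^{-1}(U) for each U ∈ τ_Y:
  U = ∅: f^{-1}(U) = ∅ ∈ τ_X ✓.
  U = {ζ}: f^{-1}(U) = {x93} ∈ τ_X ✓.
  U = {η}: f^{-1}(U) = {x92} ∈ τ_X ✓.
  U = {ζ, η}: f^{-1}(U) = {x92, x93} ∈ τ_X ✓.
Every preimage lies in τ_X, so f IS continuous.


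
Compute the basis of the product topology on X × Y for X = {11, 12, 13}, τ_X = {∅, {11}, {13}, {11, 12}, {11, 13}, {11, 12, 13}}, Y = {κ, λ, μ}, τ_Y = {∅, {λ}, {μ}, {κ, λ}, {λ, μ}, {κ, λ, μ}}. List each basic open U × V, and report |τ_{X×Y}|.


Basis B = {∅ × ∅, {11} × {λ}, {11} × {μ}, {13} × {λ}, {13} × {μ}, {11} × {κ, λ}, {11} × {λ, μ}, {11, 12} × {λ}, {11, 13} × {λ}, {11, 12} × {μ}, {11, 13} × {μ}, {13} × {κ, λ}, {13} × {λ, μ}, {11} × {κ, λ, μ}, {11, 12, 13} × {λ}, {11, 12, 13} × {μ}, {13} × {κ, λ, μ}, {11, 12} × {κ, λ}, {11, 13} × {κ, λ}, {11, 12} × {λ, μ}, {11, 13} × {λ, μ}, {11, 12} × {κ, λ, μ}, {11, 13} × {κ, λ, μ}, {11, 12, 13} × {κ, λ}, {11, 12, 13} × {λ, μ}, {11, 12, 13} × {κ, λ, μ}}; |τ_{X×Y}| = 108.

Enumerate products U × V with U ∈ τ_X, V ∈ τ_Y (deduplicated):
  ∅ × ∅ = {} (∅)
  {11} × {λ} = {(11,λ)}
  {11} × {μ} = {(11,μ)}
  {13} × {λ} = {(13,λ)}
  {13} × {μ} = {(13,μ)}
  {11} × {κ, λ} = {(11,κ), (11,λ)}
  {11} × {λ, μ} = {(11,λ), (11,μ)}
  {11, 12} × {λ} = {(11,λ), (12,λ)}
  {11, 13} × {λ} = {(11,λ), (13,λ)}
  {11, 12} × {μ} = {(11,μ), (12,μ)}
  {11, 13} × {μ} = {(11,μ), (13,μ)}
  {13} × {κ, λ} = {(13,κ), (13,λ)}
  {13} × {λ, μ} = {(13,λ), (13,μ)}
  {11} × {κ, λ, μ} = {(11,κ), (11,λ), (11,μ)}
  {11, 12, 13} × {λ} = {(11,λ), (12,λ), (13,λ)}
  {11, 12, 13} × {μ} = {(11,μ), (12,μ), (13,μ)}
  {13} × {κ, λ, μ} = {(13,κ), (13,λ), (13,μ)}
  {11, 12} × {κ, λ} = {(11,κ), (11,λ), (12,κ), (12,λ)}
  {11, 13} × {κ, λ} = {(11,κ), (11,λ), (13,κ), (13,λ)}
  {11, 12} × {λ, μ} = {(11,λ), (11,μ), (12,λ), (12,μ)}
  {11, 13} × {λ, μ} = {(11,λ), (11,μ), (13,λ), (13,μ)}
  {11, 12} × {κ, λ, μ} = {(11,κ), (11,λ), (11,μ), (12,κ), (12,λ), (12,μ)}
  {11, 13} × {κ, λ, μ} = {(11,κ), (11,λ), (11,μ), (13,κ), (13,λ), (13,μ)}
  {11, 12, 13} × {κ, λ} = {(11,κ), (11,λ), (12,κ), (12,λ), (13,κ), (13,λ)}
  {11, 12, 13} × {λ, μ} = {(11,λ), (11,μ), (12,λ), (12,μ), (13,λ), (13,μ)}
  {11, 12, 13} × {κ, λ, μ} = {(11,κ), (11,λ), (11,μ), (12,κ), (12,λ), (12,μ), (13,κ), (13,λ), (13,μ)}
These 26 distinct sets form the basis B.
Close under arbitrary unions to get τ_{X×Y}; counting gives |τ_{X×Y}| = 108.


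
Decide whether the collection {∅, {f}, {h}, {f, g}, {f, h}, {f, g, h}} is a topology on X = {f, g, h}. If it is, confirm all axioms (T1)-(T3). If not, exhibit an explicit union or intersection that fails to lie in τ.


τ IS a topology on X.

Axiom (T1): ∅ ∈ τ? Yes; X ∈ τ? Yes.
Axiom (T2/T3): check pairwise unions and intersections of members of τ.
All pairwise intersections and unions checked — each lies in τ. Therefore τ satisfies (T1), (T2), (T3): it IS a topology on X.


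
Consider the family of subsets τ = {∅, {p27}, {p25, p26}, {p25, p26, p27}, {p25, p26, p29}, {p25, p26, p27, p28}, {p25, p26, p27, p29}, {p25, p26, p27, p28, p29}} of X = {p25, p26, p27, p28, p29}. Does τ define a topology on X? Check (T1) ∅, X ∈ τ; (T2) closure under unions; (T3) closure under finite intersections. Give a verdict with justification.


τ IS a topology on X.

Axiom (T1): ∅ ∈ τ? Yes; X ∈ τ? Yes.
Axiom (T2/T3): check pairwise unions and intersections of members of τ.
All pairwise intersections and unions checked — each lies in τ. Therefore τ satisfies (T1), (T2), (T3): it IS a topology on X.


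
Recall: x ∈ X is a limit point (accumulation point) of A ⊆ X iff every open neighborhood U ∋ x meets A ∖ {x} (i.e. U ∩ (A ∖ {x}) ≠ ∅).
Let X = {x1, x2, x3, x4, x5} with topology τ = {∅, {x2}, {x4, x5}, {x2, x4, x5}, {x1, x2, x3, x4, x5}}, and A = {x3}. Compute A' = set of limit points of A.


A' = {x1}

For each x ∈ X, list the open sets U ∈ τ with x ∈ U, then check whether U ∩ (A ∖ {x}) ≠ ∅ for every such U.
  x = x1: opens ∋ x are {x1, x2, x3, x4, x5}; each meets A ∖ {x1}, so x IS a limit point.
  x = x2: open {x2} ∋ x has {x2} ∩ (A ∖ {x2}) = ∅, so x is NOT a limit point.
  x = x3: open {x1, x2, x3, x4, x5} ∋ x has {x1, x2, x3, x4, x5} ∩ (A ∖ {x3}) = ∅, so x is NOT a limit point.
  x = x4: open {x4, x5} ∋ x has {x4, x5} ∩ (A ∖ {x4}) = ∅, so x is NOT a limit point.
  x = x5: open {x4, x5} ∋ x has {x4, x5} ∩ (A ∖ {x5}) = ∅, so x is NOT a limit point.
Collecting: A' = {x1}.


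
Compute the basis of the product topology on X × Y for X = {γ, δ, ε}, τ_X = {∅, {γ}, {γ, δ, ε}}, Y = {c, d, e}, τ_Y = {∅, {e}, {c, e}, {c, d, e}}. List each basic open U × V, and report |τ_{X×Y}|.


Basis B = {∅ × ∅, {γ} × {e}, {γ} × {c, e}, {γ} × {c, d, e}, {γ, δ, ε} × {e}, {γ, δ, ε} × {c, e}, {γ, δ, ε} × {c, d, e}}; |τ_{X×Y}| = 10.

Enumerate products U × V with U ∈ τ_X, V ∈ τ_Y (deduplicated):
  ∅ × ∅ = {} (∅)
  {γ} × {e} = {(γ,e)}
  {γ} × {c, e} = {(γ,c), (γ,e)}
  {γ} × {c, d, e} = {(γ,c), (γ,d), (γ,e)}
  {γ, δ, ε} × {e} = {(γ,e), (δ,e), (ε,e)}
  {γ, δ, ε} × {c, e} = {(γ,c), (γ,e), (δ,c), (δ,e), (ε,c), (ε,e)}
  {γ, δ, ε} × {c, d, e} = {(γ,c), (γ,d), (γ,e), (δ,c), (δ,d), (δ,e), (ε,c), (ε,d), (ε,e)}
These 7 distinct sets form the basis B.
Close under arbitrary unions to get τ_{X×Y}; counting gives |τ_{X×Y}| = 10.


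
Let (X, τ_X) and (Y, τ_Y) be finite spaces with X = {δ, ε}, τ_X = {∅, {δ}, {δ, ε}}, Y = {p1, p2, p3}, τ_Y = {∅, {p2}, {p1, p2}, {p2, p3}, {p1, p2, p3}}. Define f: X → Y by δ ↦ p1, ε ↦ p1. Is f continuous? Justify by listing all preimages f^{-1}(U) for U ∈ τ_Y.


f IS continuous.

Compute f^{-1}(U) for each U ∈ τ_Y:
  U = ∅: f^{-1}(U) = ∅ ∈ τ_X ✓.
  U = {p2}: f^{-1}(U) = ∅ ∈ τ_X ✓.
  U = {p1, p2}: f^{-1}(U) = {δ, ε} ∈ τ_X ✓.
  U = {p2, p3}: f^{-1}(U) = ∅ ∈ τ_X ✓.
  U = {p1, p2, p3}: f^{-1}(U) = {δ, ε} ∈ τ_X ✓.
Every preimage lies in τ_X, so f IS continuous.


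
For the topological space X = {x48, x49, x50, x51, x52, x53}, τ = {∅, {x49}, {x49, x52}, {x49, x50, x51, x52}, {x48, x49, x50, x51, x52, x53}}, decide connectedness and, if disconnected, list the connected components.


(X, τ) is connected.

Find clopen sets (U ∈ τ with X ∖ U ∈ τ):
  U = ∅, X ∖ U = {x48, x49, x50, x51, x52, x53} — both open, so U is clopen.
  U = {x48, x49, x50, x51, x52, x53}, X ∖ U = ∅ — both open, so U is clopen.
Only trivial clopens (∅ and X) exist, so (X, τ) is connected.
Compute connected components by grouping points that agree on all clopens:
  component: {x48, x49, x50, x51, x52, x53}


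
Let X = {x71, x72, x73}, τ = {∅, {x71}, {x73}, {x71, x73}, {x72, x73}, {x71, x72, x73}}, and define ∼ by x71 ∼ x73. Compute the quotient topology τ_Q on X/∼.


X/∼ = {[x71=x73], [x72]}; |τ_Q| = 3.

Equivalence classes: [x71=x73], [x72].
Quotient map π: X → X/∼ sends x71 ↦ [x71=x73], x72 ↦ [x72], x73 ↦ [x71=x73].
For each subset V ⊆ X/∼, compute π^{-1}(V) ⊆ X and check whether π^{-1}(V) ∈ τ. V is open in τ_Q iff π^{-1}(V) ∈ τ.
  V = {}: π^{-1}(V) = ∅ ∈ τ ✓.
  V = {[x71=x73]}: π^{-1}(V) = {x71, x73} ∈ τ ✓.
  V = {[x72]}: π^{-1}(V) = {x72} ∉ τ ✗.
  V = {[x71=x73], [x72]}: π^{-1}(V) = {x71, x72, x73} ∈ τ ✓.
Open sets in the quotient: τ_Q = {{}, {[x71=x73]}, {[x71=x73], [x72]}} (3 elements).


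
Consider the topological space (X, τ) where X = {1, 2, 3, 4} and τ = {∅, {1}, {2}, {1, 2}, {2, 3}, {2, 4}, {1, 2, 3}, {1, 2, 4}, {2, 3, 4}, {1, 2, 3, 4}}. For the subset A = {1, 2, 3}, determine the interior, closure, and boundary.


int(A) = {1, 2, 3}, cl(A) = {1, 2, 3, 4}, ∂A = {4}.

Closed sets in (X, τ) are complements of opens:
  closed(X, τ) = {∅, {1}, {3}, {4}, {1, 3}, {1, 4}, {3, 4}, {1, 3, 4}, {2, 3, 4}, {1, 2, 3, 4}}.
int(A) = ⋃ {U ∈ τ : U ⊆ A}. Opens contained in A: ∅, {1}, {2}, {1, 2}, {2, 3}, {1, 2, 3}.
Taking the union of these: int(A) = {1, 2, 3}.
cl(A) = ⋂ {C closed : A ⊆ C}. Closed sets containing A: {1, 2, 3, 4}.
Intersecting these: cl(A) = {1, 2, 3, 4}.
∂A = cl(A) ∖ int(A) = {1, 2, 3, 4} ∖ {1, 2, 3} = {4}.


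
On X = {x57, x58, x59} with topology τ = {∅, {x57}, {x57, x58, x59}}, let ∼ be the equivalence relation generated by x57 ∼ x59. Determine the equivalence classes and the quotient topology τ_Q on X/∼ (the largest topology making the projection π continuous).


X/∼ = {[x57=x59], [x58]}; |τ_Q| = 2.

Equivalence classes: [x57=x59], [x58].
Quotient map π: X → X/∼ sends x57 ↦ [x57=x59], x58 ↦ [x58], x59 ↦ [x57=x59].
For each subset V ⊆ X/∼, compute π^{-1}(V) ⊆ X and check whether π^{-1}(V) ∈ τ. V is open in τ_Q iff π^{-1}(V) ∈ τ.
  V = {}: π^{-1}(V) = ∅ ∈ τ ✓.
  V = {[x57=x59]}: π^{-1}(V) = {x57, x59} ∉ τ ✗.
  V = {[x58]}: π^{-1}(V) = {x58} ∉ τ ✗.
  V = {[x57=x59], [x58]}: π^{-1}(V) = {x57, x58, x59} ∈ τ ✓.
Open sets in the quotient: τ_Q = {{}, {[x57=x59], [x58]}} (2 elements).


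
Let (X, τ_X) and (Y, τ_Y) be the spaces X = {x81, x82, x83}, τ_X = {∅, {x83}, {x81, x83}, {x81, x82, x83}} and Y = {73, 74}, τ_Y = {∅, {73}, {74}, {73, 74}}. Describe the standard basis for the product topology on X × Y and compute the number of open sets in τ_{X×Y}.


Basis B = {∅ × ∅, {x83} × {73}, {x83} × {74}, {x81, x83} × {73}, {x81, x83} × {74}, {x83} × {73, 74}, {x81, x82, x83} × {73}, {x81, x82, x83} × {74}, {x81, x83} × {73, 74}, {x81, x82, x83} × {73, 74}}; |τ_{X×Y}| = 16.

Enumerate products U × V with U ∈ τ_X, V ∈ τ_Y (deduplicated):
  ∅ × ∅ = {} (∅)
  {x83} × {73} = {(x83,73)}
  {x83} × {74} = {(x83,74)}
  {x81, x83} × {73} = {(x81,73), (x83,73)}
  {x81, x83} × {74} = {(x81,74), (x83,74)}
  {x83} × {73, 74} = {(x83,73), (x83,74)}
  {x81, x82, x83} × {73} = {(x81,73), (x82,73), (x83,73)}
  {x81, x82, x83} × {74} = {(x81,74), (x82,74), (x83,74)}
  {x81, x83} × {73, 74} = {(x81,73), (x81,74), (x83,73), (x83,74)}
  {x81, x82, x83} × {73, 74} = {(x81,73), (x81,74), (x82,73), (x82,74), (x83,73), (x83,74)}
These 10 distinct sets form the basis B.
Close under arbitrary unions to get τ_{X×Y}; counting gives |τ_{X×Y}| = 16.


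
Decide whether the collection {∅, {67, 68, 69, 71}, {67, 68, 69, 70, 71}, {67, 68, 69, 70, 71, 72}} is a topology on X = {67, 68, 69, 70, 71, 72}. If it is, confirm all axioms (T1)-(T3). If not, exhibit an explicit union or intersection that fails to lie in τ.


τ IS a topology on X.

Axiom (T1): ∅ ∈ τ? Yes; X ∈ τ? Yes.
Axiom (T2/T3): check pairwise unions and intersections of members of τ.
All pairwise intersections and unions checked — each lies in τ. Therefore τ satisfies (T1), (T2), (T3): it IS a topology on X.


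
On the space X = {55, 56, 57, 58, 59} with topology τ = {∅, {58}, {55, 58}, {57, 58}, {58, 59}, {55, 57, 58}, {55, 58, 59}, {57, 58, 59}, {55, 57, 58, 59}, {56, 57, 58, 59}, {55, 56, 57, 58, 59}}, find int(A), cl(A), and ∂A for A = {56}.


int(A) = ∅, cl(A) = {56}, ∂A = {56}.

Closed sets in (X, τ) are complements of opens:
  closed(X, τ) = {∅, {55}, {56}, {55, 56}, {56, 57}, {56, 59}, {55, 56, 57}, {55, 56, 59}, {56, 57, 59}, {55, 56, 57, 59}, {55, 56, 57, 58, 59}}.
int(A) = ⋃ {U ∈ τ : U ⊆ A}. Opens contained in A: ∅.
Taking the union of these: int(A) = ∅.
cl(A) = ⋂ {C closed : A ⊆ C}. Closed sets containing A: {56}, {55, 56}, {56, 57}, {56, 59}, {55, 56, 57}, {55, 56, 59}, {56, 57, 59}, {55, 56, 57, 59}, {55, 56, 57, 58, 59}.
Intersecting these: cl(A) = {56}.
∂A = cl(A) ∖ int(A) = {56} ∖ ∅ = {56}.


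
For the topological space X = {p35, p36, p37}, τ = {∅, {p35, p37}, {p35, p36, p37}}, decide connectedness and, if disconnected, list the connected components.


(X, τ) is connected.

Find clopen sets (U ∈ τ with X ∖ U ∈ τ):
  U = ∅, X ∖ U = {p35, p36, p37} — both open, so U is clopen.
  U = {p35, p36, p37}, X ∖ U = ∅ — both open, so U is clopen.
Only trivial clopens (∅ and X) exist, so (X, τ) is connected.
Compute connected components by grouping points that agree on all clopens:
  component: {p35, p36, p37}


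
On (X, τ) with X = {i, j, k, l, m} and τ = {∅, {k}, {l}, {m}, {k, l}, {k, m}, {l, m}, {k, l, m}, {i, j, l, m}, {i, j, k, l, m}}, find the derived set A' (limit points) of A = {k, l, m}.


A' = {i, j}

For each x ∈ X, list the open sets U ∈ τ with x ∈ U, then check whether U ∩ (A ∖ {x}) ≠ ∅ for every such U.
  x = i: opens ∋ x are {i, j, l, m}, {i, j, k, l, m}; each meets A ∖ {i}, so x IS a limit point.
  x = j: opens ∋ x are {i, j, l, m}, {i, j, k, l, m}; each meets A ∖ {j}, so x IS a limit point.
  x = k: open {k} ∋ x has {k} ∩ (A ∖ {k}) = ∅, so x is NOT a limit point.
  x = l: open {l} ∋ x has {l} ∩ (A ∖ {l}) = ∅, so x is NOT a limit point.
  x = m: open {m} ∋ x has {m} ∩ (A ∖ {m}) = ∅, so x is NOT a limit point.
Collecting: A' = {i, j}.


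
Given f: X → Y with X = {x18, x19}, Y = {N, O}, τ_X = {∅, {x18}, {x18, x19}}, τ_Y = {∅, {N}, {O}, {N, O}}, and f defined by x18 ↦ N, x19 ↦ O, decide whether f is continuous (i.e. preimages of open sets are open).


f is NOT continuous.

Compute f^{-1}(U) for each U ∈ τ_Y:
  U = ∅: f^{-1}(U) = ∅ ∈ τ_X ✓.
  U = {N}: f^{-1}(U) = {x18} ∈ τ_X ✓.
  U = {O}: f^{-1}(U) = {x19} ∉ τ_X ✗.
  U = {N, O}: f^{-1}(U) = {x18, x19} ∈ τ_X ✓.
Found U = {O} with f^{-1}(U) = {x19} not in τ_X. Therefore f is NOT continuous.


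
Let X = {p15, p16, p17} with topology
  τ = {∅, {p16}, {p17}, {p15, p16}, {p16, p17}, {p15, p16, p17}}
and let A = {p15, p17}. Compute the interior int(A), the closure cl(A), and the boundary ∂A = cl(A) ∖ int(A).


int(A) = {p17}, cl(A) = {p15, p17}, ∂A = {p15}.

Closed sets in (X, τ) are complements of opens:
  closed(X, τ) = {∅, {p15}, {p17}, {p15, p16}, {p15, p17}, {p15, p16, p17}}.
int(A) = ⋃ {U ∈ τ : U ⊆ A}. Opens contained in A: ∅, {p17}.
Taking the union of these: int(A) = {p17}.
cl(A) = ⋂ {C closed : A ⊆ C}. Closed sets containing A: {p15, p17}, {p15, p16, p17}.
Intersecting these: cl(A) = {p15, p17}.
∂A = cl(A) ∖ int(A) = {p15, p17} ∖ {p17} = {p15}.


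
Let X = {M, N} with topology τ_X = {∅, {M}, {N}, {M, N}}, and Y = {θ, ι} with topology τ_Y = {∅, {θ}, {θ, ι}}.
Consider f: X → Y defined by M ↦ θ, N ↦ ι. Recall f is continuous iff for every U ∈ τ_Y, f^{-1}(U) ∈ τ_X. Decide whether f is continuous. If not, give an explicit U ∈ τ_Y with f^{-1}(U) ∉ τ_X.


f IS continuous.

Compute f^{-1}(U) for each U ∈ τ_Y:
  U = ∅: f^{-1}(U) = ∅ ∈ τ_X ✓.
  U = {θ}: f^{-1}(U) = {M} ∈ τ_X ✓.
  U = {θ, ι}: f^{-1}(U) = {M, N} ∈ τ_X ✓.
Every preimage lies in τ_X, so f IS continuous.


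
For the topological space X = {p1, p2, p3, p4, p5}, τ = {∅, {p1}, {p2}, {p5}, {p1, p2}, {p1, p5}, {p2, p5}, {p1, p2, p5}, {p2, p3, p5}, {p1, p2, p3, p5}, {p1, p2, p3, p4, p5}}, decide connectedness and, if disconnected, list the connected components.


(X, τ) is connected.

Find clopen sets (U ∈ τ with X ∖ U ∈ τ):
  U = ∅, X ∖ U = {p1, p2, p3, p4, p5} — both open, so U is clopen.
  U = {p1, p2, p3, p4, p5}, X ∖ U = ∅ — both open, so U is clopen.
Only trivial clopens (∅ and X) exist, so (X, τ) is connected.
Compute connected components by grouping points that agree on all clopens:
  component: {p1, p2, p3, p4, p5}


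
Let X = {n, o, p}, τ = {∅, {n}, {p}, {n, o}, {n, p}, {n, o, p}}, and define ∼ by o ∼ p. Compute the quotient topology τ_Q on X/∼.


X/∼ = {[n], [o=p]}; |τ_Q| = 3.

Equivalence classes: [n], [o=p].
Quotient map π: X → X/∼ sends n ↦ [n], o ↦ [o=p], p ↦ [o=p].
For each subset V ⊆ X/∼, compute π^{-1}(V) ⊆ X and check whether π^{-1}(V) ∈ τ. V is open in τ_Q iff π^{-1}(V) ∈ τ.
  V = {}: π^{-1}(V) = ∅ ∈ τ ✓.
  V = {[n]}: π^{-1}(V) = {n} ∈ τ ✓.
  V = {[o=p]}: π^{-1}(V) = {o, p} ∉ τ ✗.
  V = {[n], [o=p]}: π^{-1}(V) = {n, o, p} ∈ τ ✓.
Open sets in the quotient: τ_Q = {{}, {[n]}, {[n], [o=p]}} (3 elements).


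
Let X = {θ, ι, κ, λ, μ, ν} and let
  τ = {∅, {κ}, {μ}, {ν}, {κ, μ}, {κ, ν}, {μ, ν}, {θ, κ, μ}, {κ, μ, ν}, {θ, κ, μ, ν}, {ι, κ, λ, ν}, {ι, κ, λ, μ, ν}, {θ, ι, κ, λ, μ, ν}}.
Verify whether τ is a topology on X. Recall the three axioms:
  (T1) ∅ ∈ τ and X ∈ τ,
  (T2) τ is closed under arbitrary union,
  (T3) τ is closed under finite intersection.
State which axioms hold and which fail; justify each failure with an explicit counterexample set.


τ IS a topology on X.

Axiom (T1): ∅ ∈ τ? Yes; X ∈ τ? Yes.
Axiom (T2/T3): check pairwise unions and intersections of members of τ.
All pairwise intersections and unions checked — each lies in τ. Therefore τ satisfies (T1), (T2), (T3): it IS a topology on X.


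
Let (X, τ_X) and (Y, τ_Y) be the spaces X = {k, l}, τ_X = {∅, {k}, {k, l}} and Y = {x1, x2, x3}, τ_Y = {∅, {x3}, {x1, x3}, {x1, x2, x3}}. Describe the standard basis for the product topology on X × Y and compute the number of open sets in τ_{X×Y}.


Basis B = {∅ × ∅, {k} × {x3}, {k} × {x1, x3}, {k, l} × {x3}, {k} × {x1, x2, x3}, {k, l} × {x1, x3}, {k, l} × {x1, x2, x3}}; |τ_{X×Y}| = 10.

Enumerate products U × V with U ∈ τ_X, V ∈ τ_Y (deduplicated):
  ∅ × ∅ = {} (∅)
  {k} × {x3} = {(k,x3)}
  {k} × {x1, x3} = {(k,x1), (k,x3)}
  {k, l} × {x3} = {(k,x3), (l,x3)}
  {k} × {x1, x2, x3} = {(k,x1), (k,x2), (k,x3)}
  {k, l} × {x1, x3} = {(k,x1), (k,x3), (l,x1), (l,x3)}
  {k, l} × {x1, x2, x3} = {(k,x1), (k,x2), (k,x3), (l,x1), (l,x2), (l,x3)}
These 7 distinct sets form the basis B.
Close under arbitrary unions to get τ_{X×Y}; counting gives |τ_{X×Y}| = 10.


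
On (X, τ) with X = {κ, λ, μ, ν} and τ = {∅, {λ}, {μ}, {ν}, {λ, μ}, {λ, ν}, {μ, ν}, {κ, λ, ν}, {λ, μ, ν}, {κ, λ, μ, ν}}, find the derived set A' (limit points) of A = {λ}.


A' = {κ}

For each x ∈ X, list the open sets U ∈ τ with x ∈ U, then check whether U ∩ (A ∖ {x}) ≠ ∅ for every such U.
  x = κ: opens ∋ x are {κ, λ, ν}, {κ, λ, μ, ν}; each meets A ∖ {κ}, so x IS a limit point.
  x = λ: open {λ} ∋ x has {λ} ∩ (A ∖ {λ}) = ∅, so x is NOT a limit point.
  x = μ: open {μ} ∋ x has {μ} ∩ (A ∖ {μ}) = ∅, so x is NOT a limit point.
  x = ν: open {ν} ∋ x has {ν} ∩ (A ∖ {ν}) = ∅, so x is NOT a limit point.
Collecting: A' = {κ}.


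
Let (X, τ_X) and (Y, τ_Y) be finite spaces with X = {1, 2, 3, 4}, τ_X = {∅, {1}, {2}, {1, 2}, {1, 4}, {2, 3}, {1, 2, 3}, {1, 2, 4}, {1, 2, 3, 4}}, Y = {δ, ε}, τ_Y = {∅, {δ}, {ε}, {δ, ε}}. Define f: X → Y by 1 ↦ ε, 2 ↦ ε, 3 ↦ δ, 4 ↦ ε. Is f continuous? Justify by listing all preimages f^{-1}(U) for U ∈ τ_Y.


f is NOT continuous.

Compute f^{-1}(U) for each U ∈ τ_Y:
  U = ∅: f^{-1}(U) = ∅ ∈ τ_X ✓.
  U = {δ}: f^{-1}(U) = {3} ∉ τ_X ✗.
  U = {ε}: f^{-1}(U) = {1, 2, 4} ∈ τ_X ✓.
  U = {δ, ε}: f^{-1}(U) = {1, 2, 3, 4} ∈ τ_X ✓.
Found U = {δ} with f^{-1}(U) = {3} not in τ_X. Therefore f is NOT continuous.


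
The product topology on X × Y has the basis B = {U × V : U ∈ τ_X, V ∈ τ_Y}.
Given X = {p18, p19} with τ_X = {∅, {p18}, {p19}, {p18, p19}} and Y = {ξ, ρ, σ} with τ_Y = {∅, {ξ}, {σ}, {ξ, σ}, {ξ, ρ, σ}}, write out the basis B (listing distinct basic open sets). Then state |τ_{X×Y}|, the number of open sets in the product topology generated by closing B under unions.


Basis B = {∅ × ∅, {p18} × {ξ}, {p18} × {σ}, {p19} × {ξ}, {p19} × {σ}, {p18} × {ξ, σ}, {p18, p19} × {ξ}, {p18, p19} × {σ}, {p19} × {ξ, σ}, {p18} × {ξ, ρ, σ}, {p19} × {ξ, ρ, σ}, {p18, p19} × {ξ, σ}, {p18, p19} × {ξ, ρ, σ}}; |τ_{X×Y}| = 25.

Enumerate products U × V with U ∈ τ_X, V ∈ τ_Y (deduplicated):
  ∅ × ∅ = {} (∅)
  {p18} × {ξ} = {(p18,ξ)}
  {p18} × {σ} = {(p18,σ)}
  {p19} × {ξ} = {(p19,ξ)}
  {p19} × {σ} = {(p19,σ)}
  {p18} × {ξ, σ} = {(p18,ξ), (p18,σ)}
  {p18, p19} × {ξ} = {(p18,ξ), (p19,ξ)}
  {p18, p19} × {σ} = {(p18,σ), (p19,σ)}
  {p19} × {ξ, σ} = {(p19,ξ), (p19,σ)}
  {p18} × {ξ, ρ, σ} = {(p18,ξ), (p18,ρ), (p18,σ)}
  {p19} × {ξ, ρ, σ} = {(p19,ξ), (p19,ρ), (p19,σ)}
  {p18, p19} × {ξ, σ} = {(p18,ξ), (p18,σ), (p19,ξ), (p19,σ)}
  {p18, p19} × {ξ, ρ, σ} = {(p18,ξ), (p18,ρ), (p18,σ), (p19,ξ), (p19,ρ), (p19,σ)}
These 13 distinct sets form the basis B.
Close under arbitrary unions to get τ_{X×Y}; counting gives |τ_{X×Y}| = 25.


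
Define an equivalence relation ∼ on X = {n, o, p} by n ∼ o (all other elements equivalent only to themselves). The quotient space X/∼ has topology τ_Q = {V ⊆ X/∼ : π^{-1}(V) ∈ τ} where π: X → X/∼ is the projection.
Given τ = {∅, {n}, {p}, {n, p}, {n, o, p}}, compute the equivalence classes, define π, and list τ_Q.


X/∼ = {[n=o], [p]}; |τ_Q| = 3.

Equivalence classes: [n=o], [p].
Quotient map π: X → X/∼ sends n ↦ [n=o], o ↦ [n=o], p ↦ [p].
For each subset V ⊆ X/∼, compute π^{-1}(V) ⊆ X and check whether π^{-1}(V) ∈ τ. V is open in τ_Q iff π^{-1}(V) ∈ τ.
  V = {}: π^{-1}(V) = ∅ ∈ τ ✓.
  V = {[n=o]}: π^{-1}(V) = {n, o} ∉ τ ✗.
  V = {[p]}: π^{-1}(V) = {p} ∈ τ ✓.
  V = {[n=o], [p]}: π^{-1}(V) = {n, o, p} ∈ τ ✓.
Open sets in the quotient: τ_Q = {{}, {[p]}, {[n=o], [p]}} (3 elements).


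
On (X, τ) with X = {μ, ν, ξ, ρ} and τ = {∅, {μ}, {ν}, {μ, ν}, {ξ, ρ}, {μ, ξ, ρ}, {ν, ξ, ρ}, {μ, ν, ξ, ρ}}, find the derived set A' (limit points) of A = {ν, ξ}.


A' = {ρ}

For each x ∈ X, list the open sets U ∈ τ with x ∈ U, then check whether U ∩ (A ∖ {x}) ≠ ∅ for every such U.
  x = μ: open {μ} ∋ x has {μ} ∩ (A ∖ {μ}) = ∅, so x is NOT a limit point.
  x = ν: open {ν} ∋ x has {ν} ∩ (A ∖ {ν}) = ∅, so x is NOT a limit point.
  x = ξ: open {ξ, ρ} ∋ x has {ξ, ρ} ∩ (A ∖ {ξ}) = ∅, so x is NOT a limit point.
  x = ρ: opens ∋ x are {ξ, ρ}, {μ, ξ, ρ}, {ν, ξ, ρ}, {μ, ν, ξ, ρ}; each meets A ∖ {ρ}, so x IS a limit point.
Collecting: A' = {ρ}.


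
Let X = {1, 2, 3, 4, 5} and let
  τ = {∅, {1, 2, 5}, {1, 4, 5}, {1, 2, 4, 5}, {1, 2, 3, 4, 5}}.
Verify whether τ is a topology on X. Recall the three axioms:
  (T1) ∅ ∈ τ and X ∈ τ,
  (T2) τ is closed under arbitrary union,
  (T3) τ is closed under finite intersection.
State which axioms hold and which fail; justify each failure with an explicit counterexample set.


τ is NOT a topology on X.

Axiom (T1): ∅ ∈ τ? Yes; X ∈ τ? Yes.
Axiom (T2/T3): check pairwise unions and intersections of members of τ.
Counterexample for (T3): {1, 2, 5} ∩ {1, 4, 5} = {1, 5} ∉ τ. Therefore τ is NOT a topology.


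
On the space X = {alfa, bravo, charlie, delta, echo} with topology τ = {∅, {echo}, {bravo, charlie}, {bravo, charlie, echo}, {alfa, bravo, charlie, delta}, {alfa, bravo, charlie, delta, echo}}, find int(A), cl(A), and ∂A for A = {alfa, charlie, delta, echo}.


int(A) = {echo}, cl(A) = {alfa, bravo, charlie, delta, echo}, ∂A = {alfa, bravo, charlie, delta}.

Closed sets in (X, τ) are complements of opens:
  closed(X, τ) = {∅, {echo}, {alfa, delta}, {alfa, delta, echo}, {alfa, bravo, charlie, delta}, {alfa, bravo, charlie, delta, echo}}.
int(A) = ⋃ {U ∈ τ : U ⊆ A}. Opens contained in A: ∅, {echo}.
Taking the union of these: int(A) = {echo}.
cl(A) = ⋂ {C closed : A ⊆ C}. Closed sets containing A: {alfa, bravo, charlie, delta, echo}.
Intersecting these: cl(A) = {alfa, bravo, charlie, delta, echo}.
∂A = cl(A) ∖ int(A) = {alfa, bravo, charlie, delta, echo} ∖ {echo} = {alfa, bravo, charlie, delta}.


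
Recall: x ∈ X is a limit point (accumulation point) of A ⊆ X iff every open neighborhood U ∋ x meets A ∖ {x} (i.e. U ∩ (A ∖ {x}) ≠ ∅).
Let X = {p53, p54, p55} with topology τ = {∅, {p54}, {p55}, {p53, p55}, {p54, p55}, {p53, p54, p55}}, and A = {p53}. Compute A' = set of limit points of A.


A' = ∅

For each x ∈ X, list the open sets U ∈ τ with x ∈ U, then check whether U ∩ (A ∖ {x}) ≠ ∅ for every such U.
  x = p53: open {p53, p55} ∋ x has {p53, p55} ∩ (A ∖ {p53}) = ∅, so x is NOT a limit point.
  x = p54: open {p54} ∋ x has {p54} ∩ (A ∖ {p54}) = ∅, so x is NOT a limit point.
  x = p55: open {p55} ∋ x has {p55} ∩ (A ∖ {p55}) = ∅, so x is NOT a limit point.
Collecting: A' = ∅.


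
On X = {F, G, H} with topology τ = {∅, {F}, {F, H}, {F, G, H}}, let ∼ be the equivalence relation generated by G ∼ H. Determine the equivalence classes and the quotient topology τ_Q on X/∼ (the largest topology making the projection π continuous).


X/∼ = {[F], [G=H]}; |τ_Q| = 3.

Equivalence classes: [F], [G=H].
Quotient map π: X → X/∼ sends F ↦ [F], G ↦ [G=H], H ↦ [G=H].
For each subset V ⊆ X/∼, compute π^{-1}(V) ⊆ X and check whether π^{-1}(V) ∈ τ. V is open in τ_Q iff π^{-1}(V) ∈ τ.
  V = {}: π^{-1}(V) = ∅ ∈ τ ✓.
  V = {[F]}: π^{-1}(V) = {F} ∈ τ ✓.
  V = {[G=H]}: π^{-1}(V) = {G, H} ∉ τ ✗.
  V = {[F], [G=H]}: π^{-1}(V) = {F, G, H} ∈ τ ✓.
Open sets in the quotient: τ_Q = {{}, {[F]}, {[F], [G=H]}} (3 elements).


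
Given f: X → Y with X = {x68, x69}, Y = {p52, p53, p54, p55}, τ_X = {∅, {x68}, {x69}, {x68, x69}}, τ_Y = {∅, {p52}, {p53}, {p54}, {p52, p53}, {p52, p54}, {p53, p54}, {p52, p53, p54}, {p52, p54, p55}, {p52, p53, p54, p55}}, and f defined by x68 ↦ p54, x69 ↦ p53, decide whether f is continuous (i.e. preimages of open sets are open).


f IS continuous.

Compute f^{-1}(U) for each U ∈ τ_Y:
  U = ∅: f^{-1}(U) = ∅ ∈ τ_X ✓.
  U = {p52}: f^{-1}(U) = ∅ ∈ τ_X ✓.
  U = {p53}: f^{-1}(U) = {x69} ∈ τ_X ✓.
  U = {p54}: f^{-1}(U) = {x68} ∈ τ_X ✓.
  U = {p52, p53}: f^{-1}(U) = {x69} ∈ τ_X ✓.
  U = {p52, p54}: f^{-1}(U) = {x68} ∈ τ_X ✓.
  U = {p53, p54}: f^{-1}(U) = {x68, x69} ∈ τ_X ✓.
  U = {p52, p53, p54}: f^{-1}(U) = {x68, x69} ∈ τ_X ✓.
  U = {p52, p54, p55}: f^{-1}(U) = {x68} ∈ τ_X ✓.
  U = {p52, p53, p54, p55}: f^{-1}(U) = {x68, x69} ∈ τ_X ✓.
Every preimage lies in τ_X, so f IS continuous.


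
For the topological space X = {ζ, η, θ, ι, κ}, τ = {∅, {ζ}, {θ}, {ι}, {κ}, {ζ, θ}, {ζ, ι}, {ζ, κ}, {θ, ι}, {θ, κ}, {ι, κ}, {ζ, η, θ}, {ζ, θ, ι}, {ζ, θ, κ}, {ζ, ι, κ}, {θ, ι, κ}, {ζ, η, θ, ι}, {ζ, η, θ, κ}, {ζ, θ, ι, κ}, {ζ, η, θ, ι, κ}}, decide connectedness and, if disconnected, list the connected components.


(X, τ) is disconnected; components = [{ι}, {κ}, {ζ, η, θ}].

Find clopen sets (U ∈ τ with X ∖ U ∈ τ):
  U = ∅, X ∖ U = {ζ, η, θ, ι, κ} — both open, so U is clopen.
  U = {ι}, X ∖ U = {ζ, η, θ, κ} — both open, so U is clopen.
  U = {κ}, X ∖ U = {ζ, η, θ, ι} — both open, so U is clopen.
  U = {ι, κ}, X ∖ U = {ζ, η, θ} — both open, so U is clopen.
  U = {ζ, η, θ}, X ∖ U = {ι, κ} — both open, so U is clopen.
  U = {ζ, η, θ, ι}, X ∖ U = {κ} — both open, so U is clopen.
  U = {ζ, η, θ, κ}, X ∖ U = {ι} — both open, so U is clopen.
  U = {ζ, η, θ, ι, κ}, X ∖ U = ∅ — both open, so U is clopen.
Nontrivial clopen(s) exist: e.g. {ι}. So (X, τ) is disconnected.
Compute connected components by grouping points that agree on all clopens:
  component: {ι}
  component: {κ}
  component: {ζ, η, θ}
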